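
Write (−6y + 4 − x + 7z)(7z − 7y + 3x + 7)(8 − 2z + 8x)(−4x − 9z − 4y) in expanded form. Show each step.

(−6y + 4 − x + 7z)(7z − 7y + 3x + 7)(8 − 2z + 8x)(−4x − 9z − 4y)
= (−42yz + 42y² − 18xy − 42y + 28z − 28y + 12x + 28 − 7xz + 7xy − 3x² − 7x + 49z² − 49yz + 21xz + 49z)(8 − 2z + 8x)(−4x − 9z − 4y)    [distributive law]
= (−91yz + 42y² − 11xy − 70y + 77z + 5x + 28 + 14xz − 3x² + 49z²)(8 − 2z + 8x)(−4x − 9z − 4y)    [combine like terms]
= (−728yz + 182yz² − 728xyz + 336y² − 84y²z + 336xy² − 88xy + 22xyz − 88x²y − 560y + 140yz − 560xy + 616z − 154z² + 616xz + 40x − 10xz + 40x² + 224 − 56z + 224x + 112xz − 28xz² + 112x²z − 24x² + 6x²z − 24x³ + 392z² − 98z³ + 392xz²)(−4x − 9z − 4y)    [distributive law]
= (−588yz + 182yz² − 706xyz + 336y² − 84y²z + 336xy² − 648xy − 88x²y − 560y + 560z + 238z² + 718xz + 264x + 16x² + 224 + 364xz² + 118x²z − 24x³ − 98z³)(−4x − 9z − 4y)    [combine like terms]
= 2352xyz + 5292yz² + 2352y²z − 728xyz² − 1638yz³ − 728y²z² + 2824x²yz + 6354xyz² + 2824xy²z − 1344xy² − 3024y²z − 1344y³ + 336xy²z + 756y²z² + 336y³z − 1344x²y² − 3024xy²z − 1344xy³ + 2592x²y + 5832xyz + 2592xy² + 352x³y + 792x²yz + 352x²y² + 2240xy + 5040yz + 2240y² − 2240xz − 5040z² − 2240yz − 952xz² − 2142z³ − 952yz² − 2872x²z − 6462xz² − 2872xyz − 1056x² − 2376xz − 1056xy − 64x³ − 144x²z − 64x²y − 896x − 2016z − 896y − 1456x²z² − 3276xz³ − 1456xyz² − 472x³z − 1062x²z² − 472x²yz + 96x⁴ + 216x³z + 96x³y + 392xz³ + 882z⁴ + 392yz³    [distributive law]
= 5312xyz + 4340yz² − 672y²z + 4170xyz² − 1246yz³ + 28y²z² + 3144x²yz + 136xy²z + 1248xy² − 1344y³ + 336y³z − 992x²y² − 1344xy³ + 2528x²y + 448x³y + 1184xy + 2800yz + 2240y² − 4616xz − 5040z² − 7414xz² − 2142z³ − 3016x²z − 1056x² − 64x³ − 896x − 2016z − 896y − 2518x²z² − 2884xz³ − 256x³z + 96x⁴ + 882z⁴    [combine like terms]

5312xyz + 4340yz² − 672y²z + 4170xyz² − 1246yz³ + 28y²z² + 3144x²yz + 136xy²z + 1248xy² − 1344y³ + 336y³z − 992x²y² − 1344xy³ + 2528x²y + 448x³y + 1184xy + 2800yz + 2240y² − 4616xz − 5040z² − 7414xz² − 2142z³ − 3016x²z − 1056x² − 64x³ − 896x − 2016z − 896y − 2518x²z² − 2884xz³ − 256x³z + 96x⁴ + 882z⁴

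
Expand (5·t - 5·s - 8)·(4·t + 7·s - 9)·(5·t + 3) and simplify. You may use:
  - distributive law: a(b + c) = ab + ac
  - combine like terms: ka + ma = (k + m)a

(5·t - 5·s - 8)·(4·t + 7·s - 9)·(5·t + 3)
= (20·t^2 + 35·s·t - 45·t - 20·s·t - 35·s^2 + 45·s - 32·t - 56·s + 72)·(5·t + 3)    [distributive law]
= (20·t^2 + 15·s·t - 77·t - 35·s^2 - 11·s + 72)·(5·t + 3)    [combine like terms]
= 100·t^3 + 60·t^2 + 75·s·t^2 + 45·s·t - 385·t^2 - 231·t - 175·s^2·t - 105·s^2 - 55·s·t - 33·s + 360·t + 216    [distributive law]
= 100·t^3 - 325·t^2 + 75·s·t^2 - 10·s·t + 129·t - 175·s^2·t - 105·s^2 - 33·s + 216    [combine like terms]

100·t^3 - 325·t^2 + 75·s·t^2 - 10·s·t + 129·t - 175·s^2·t - 105·s^2 - 33·s + 216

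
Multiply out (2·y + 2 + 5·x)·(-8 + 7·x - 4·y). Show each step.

-24·y - 6·x·y - 8·y^2 - 16 - 26·x + 35·x^2

(2·y + 2 + 5·x)·(-8 + 7·x - 4·y)
= -16·y + 14·x·y - 8·y^2 - 16 + 14·x - 8·y - 40·x + 35·x^2 - 20·x·y    [distributive law]
= -24·y - 6·x·y - 8·y^2 - 16 - 26·x + 35·x^2    [combine like terms]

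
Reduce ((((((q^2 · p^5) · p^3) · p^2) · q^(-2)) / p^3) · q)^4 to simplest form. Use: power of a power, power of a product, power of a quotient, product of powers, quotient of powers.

((((((q^2 · p^5) · p^3) · p^2) · q^(-2)) / p^3) · q)^4
= ((((((q^2 · p^5) · p^3) · p^2) · q^(-2)) / p^3)^4) · (q^4)    [power of a product]
= ((((((q^2 · p^5) · p^3) · p^2) · q^(-2))^4) / ((p^3)^4)) · (q^4)    [power of a quotient]
= ((((((q^2 · p^5) · p^3) · p^2)^4) · ((q^(-2))^4)) / ((p^3)^4)) · (q^4)    [power of a product]
= ((((((q^2 · p^5) · p^3)^4) · ((p^2)^4)) · ((q^(-2))^4)) / ((p^3)^4)) · (q^4)    [power of a product]
= ((((((q^2 · p^5)^4) · ((p^3)^4)) · ((p^2)^4)) · ((q^(-2))^4)) / ((p^3)^4)) · (q^4)    [power of a product]
= (((((((q^2)^4) · ((p^5)^4)) · ((p^3)^4)) · ((p^2)^4)) · ((q^(-2))^4)) / ((p^3)^4)) · (q^4)    [power of a product]
= (((((q^8 · ((p^5)^4)) · ((p^3)^4)) · ((p^2)^4)) · ((q^(-2))^4)) / ((p^3)^4)) · (q^4)    [power of a power]
= (((((q^8 · p^20) · ((p^3)^4)) · ((p^2)^4)) · ((q^(-2))^4)) / ((p^3)^4)) · (q^4)    [power of a power]
= (((((q^8 · p^20) · p^12) · ((p^2)^4)) · ((q^(-2))^4)) / ((p^3)^4)) · (q^4)    [power of a power]
= (((((q^8 · p^20) · p^12) · p^8) · ((q^(-2))^4)) / ((p^3)^4)) · (q^4)    [power of a power]
= (((((q^8 · p^20) · p^12) · p^8) · q^(-8)) / ((p^3)^4)) · (q^4)    [power of a power]
= (((((q^8 · p^20) · p^12) · p^8) · q^(-8)) / p^12) · (q^4)    [power of a power]
= p^28·q^4    [quotient of powers; product of powers]

p^28·q^4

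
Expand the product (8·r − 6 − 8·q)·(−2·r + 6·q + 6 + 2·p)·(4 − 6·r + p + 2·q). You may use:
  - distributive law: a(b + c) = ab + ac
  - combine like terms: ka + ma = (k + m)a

−424·r² + 96·r³ − 112·p·r² − 416·q·r² + 880·q·r + 192·p·q·r + 416·q²·r + 456·r + 196·p·r + 16·p²·r − 408·q − 172·p·q − 360·q² − 144 − 84·p − 12·p² − 80·p·q² − 96·q³ − 16·p²·q

(8·r − 6 − 8·q)·(−2·r + 6·q + 6 + 2·p)·(4 − 6·r + p + 2·q)
= (−16·r² + 48·q·r + 48·r + 16·p·r + 12·r − 36·q − 36 − 12·p + 16·q·r − 48·q² − 48·q − 16·p·q)·(4 − 6·r + p + 2·q)    [distributive law]
= (−16·r² + 64·q·r + 60·r + 16·p·r − 84·q − 36 − 12·p − 48·q² − 16·p·q)·(4 − 6·r + p + 2·q)    [combine like terms]
= −64·r² + 96·r³ − 16·p·r² − 32·q·r² + 256·q·r − 384·q·r² + 64·p·q·r + 128·q²·r + 240·r − 360·r² + 60·p·r + 120·q·r + 64·p·r − 96·p·r² + 16·p²·r + 32·p·q·r − 336·q + 504·q·r − 84·p·q − 168·q² − 144 + 216·r − 36·p − 72·q − 48·p + 72·p·r − 12·p² − 24·p·q − 192·q² + 288·q²·r − 48·p·q² − 96·q³ − 64·p·q + 96·p·q·r − 16·p²·q − 32·p·q²    [distributive law]
= −424·r² + 96·r³ − 112·p·r² − 416·q·r² + 880·q·r + 192·p·q·r + 416·q²·r + 456·r + 196·p·r + 16·p²·r − 408·q − 172·p·q − 360·q² − 144 − 84·p − 12·p² − 80·p·q² − 96·q³ − 16·p²·q    [combine like terms]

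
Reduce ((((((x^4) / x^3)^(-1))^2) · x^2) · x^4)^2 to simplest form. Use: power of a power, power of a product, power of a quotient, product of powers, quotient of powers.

((((((x^4) / x^3)^(-1))^2) · x^2) · x^4)^2
= ((((((x^4) / x^3)^(-1))^2) · x^2)^2) · ((x^4)^2)    [power of a product]
= ((((((x^4) / x^3)^(-1))^2)^2) · ((x^2)^2)) · ((x^4)^2)    [power of a product]
= (((((x^4) / x^3)^(-1))^4) · ((x^2)^2)) · ((x^4)^2)    [power of a power]
= ((((x^4) / x^3)^(-4)) · ((x^2)^2)) · ((x^4)^2)    [power of a power]
= ((((x^4)^(-4)) / ((x^3)^(-4))) · ((x^2)^2)) · ((x^4)^2)    [power of a quotient]
= (((x^(-16)) / ((x^3)^(-4))) · ((x^2)^2)) · ((x^4)^2)    [power of a power]
= ((x^(-16) / x^(-12)) · ((x^2)^2)) · ((x^4)^2)    [power of a power]
= (x^(-4) · ((x^2)^2)) · ((x^4)^2)    [quotient of powers]
= (x^(-4) · x^4) · ((x^4)^2)    [power of a power]
= x^0 · ((x^4)^2)    [product of powers]
= x^0 · x^8    [power of a power]
= x^8    [product of powers]

x^8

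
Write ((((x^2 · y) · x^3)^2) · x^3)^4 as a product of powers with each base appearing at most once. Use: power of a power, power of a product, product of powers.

((((x^2 · y) · x^3)^2) · x^3)^4
= ((((x^2 · y) · x^3)^2)^4) · ((x^3)^4)    [power of a product]
= (((x^2 · y) · x^3)^8) · ((x^3)^4)    [power of a power]
= (((x^2 · y)^8) · ((x^3)^8)) · ((x^3)^4)    [power of a product]
= ((((x^2)^8) · (y^8)) · ((x^3)^8)) · ((x^3)^4)    [power of a product]
= ((x^16 · (y^8)) · ((x^3)^8)) · ((x^3)^4)    [power of a power]
= ((x^16 · y^8) · x^24) · ((x^3)^4)    [power of a power]
= ((x^16 · y^8) · x^24) · x^12    [power of a power]
= x^52y^8    [product of powers]

x^52y^8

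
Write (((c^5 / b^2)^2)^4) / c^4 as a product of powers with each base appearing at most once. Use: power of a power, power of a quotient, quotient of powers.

b^(-16)·c^36

(((c^5 / b^2)^2)^4) / c^4
= ((c^5 / b^2)^8) / c^4    [power of a power]
= (((c^5)^8) / ((b^2)^8)) / c^4    [power of a quotient]
= (c^40 / ((b^2)^8)) / c^4    [power of a power]
= (c^40 / b^16) / c^4    [power of a power]
= b^(-16)·c^36    [quotient of powers]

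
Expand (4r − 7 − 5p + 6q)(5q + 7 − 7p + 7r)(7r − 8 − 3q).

(4r − 7 − 5p + 6q)(5q + 7 − 7p + 7r)(7r − 8 − 3q)
= (20qr + 28r − 28pr + 28r² − 35q − 49 + 49p − 49r − 25pq − 35p + 35p² − 35pr + 30q² + 42q − 42pq + 42qr)(7r − 8 − 3q)    [distributive law]
= (62qr − 21r − 63pr + 28r² + 7q − 49 + 14p − 67pq + 35p² + 30q²)(7r − 8 − 3q)    [combine like terms]
= 434qr² − 496qr − 186q²r − 147r² + 168r + 63qr − 441pr² + 504pr + 189pqr + 196r³ − 224r² − 84qr² + 49qr − 56q − 21q² − 343r + 392 + 147q + 98pr − 112p − 42pq − 469pqr + 536pq + 201pq² + 245p²r − 280p² − 105p²q + 210q²r − 240q² − 90q³    [distributive law]
= 350qr² − 384qr + 24q²r − 371r² − 175r − 441pr² + 602pr − 280pqr + 196r³ + 91q − 261q² + 392 − 112p + 494pq + 201pq² + 245p²r − 280p² − 105p²q − 90q³    [combine like terms]

350qr² − 384qr + 24q²r − 371r² − 175r − 441pr² + 602pr − 280pqr + 196r³ + 91q − 261q² + 392 − 112p + 494pq + 201pq² + 245p²r − 280p² − 105p²q − 90q³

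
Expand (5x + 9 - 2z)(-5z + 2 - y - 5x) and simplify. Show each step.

(5x + 9 - 2z)(-5z + 2 - y - 5x)
= -25xz + 10x - 5xy - 25x^2 - 45z + 18 - 9y - 45x + 10z^2 - 4z + 2yz + 10xz    [distributive law]
= -15xz - 35x - 5xy - 25x^2 - 49z + 18 - 9y + 10z^2 + 2yz    [combine like terms]

-15xz - 35x - 5xy - 25x^2 - 49z + 18 - 9y + 10z^2 + 2yz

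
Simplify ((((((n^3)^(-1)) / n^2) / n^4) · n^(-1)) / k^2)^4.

((((((n^3)^(-1)) / n^2) / n^4) · n^(-1)) / k^2)^4
= ((((((n^3)^(-1)) / n^2) / n^4) · n^(-1))^4) / ((k^2)^4)    [power of a quotient]
= ((((((n^3)^(-1)) / n^2) / n^4)^4) · ((n^(-1))^4)) / ((k^2)^4)    [power of a product]
= ((((((n^3)^(-1)) / n^2)^4) / ((n^4)^4)) · ((n^(-1))^4)) / ((k^2)^4)    [power of a quotient]
= ((((((n^3)^(-1))^4) / ((n^2)^4)) / ((n^4)^4)) · ((n^(-1))^4)) / ((k^2)^4)    [power of a quotient]
= (((((n^3)^(-4)) / ((n^2)^4)) / ((n^4)^4)) · ((n^(-1))^4)) / ((k^2)^4)    [power of a power]
= (((n^(-12) / ((n^2)^4)) / ((n^4)^4)) · ((n^(-1))^4)) / ((k^2)^4)    [power of a power]
= (((n^(-12) / n^8) / ((n^4)^4)) · ((n^(-1))^4)) / ((k^2)^4)    [power of a power]
= ((n^(-20) / ((n^4)^4)) · ((n^(-1))^4)) / ((k^2)^4)    [quotient of powers]
= ((n^(-20) / n^16) · ((n^(-1))^4)) / ((k^2)^4)    [power of a power]
= (n^(-36) · ((n^(-1))^4)) / ((k^2)^4)    [quotient of powers]
= (n^(-36) · n^(-4)) / ((k^2)^4)    [power of a power]
= n^(-40) / ((k^2)^4)    [product of powers]
= n^(-40) / k^8    [power of a power]
= k^(-8)n^(-40)    [quotient of powers]

k^(-8)n^(-40)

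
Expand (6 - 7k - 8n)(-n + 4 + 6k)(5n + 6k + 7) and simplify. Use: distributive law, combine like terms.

-134n² - 475kn - 146n + 200k + 168 - 246k² - 157kn² - 456k²n - 252k³ + 40n³

(6 - 7k - 8n)(-n + 4 + 6k)(5n + 6k + 7)
= (-6n + 24 + 36k + 7kn - 28k - 42k² + 8n² - 32n - 48kn)(5n + 6k + 7)    [distributive law]
= (-38n + 24 + 8k - 41kn - 42k² + 8n²)(5n + 6k + 7)    [combine like terms]
= -190n² - 228kn - 266n + 120n + 144k + 168 + 40kn + 48k² + 56k - 205kn² - 246k²n - 287kn - 210k²n - 252k³ - 294k² + 40n³ + 48kn² + 56n²    [distributive law]
= -134n² - 475kn - 146n + 200k + 168 - 246k² - 157kn² - 456k²n - 252k³ + 40n³    [combine like terms]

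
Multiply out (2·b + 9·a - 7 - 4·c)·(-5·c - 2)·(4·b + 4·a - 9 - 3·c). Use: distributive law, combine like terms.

-40·b²·c - 220·a·b·c + 274·b·c + 110·b·c² - 16·b² - 88·a·b + 92·b - 180·a²·c + 631·a·c + 215·a·c² - 72·a² + 218·a - 429·c - 309·c² - 126 - 60·c³

(2·b + 9·a - 7 - 4·c)·(-5·c - 2)·(4·b + 4·a - 9 - 3·c)
= (-10·b·c - 4·b - 45·a·c - 18·a + 35·c + 14 + 20·c² + 8·c)·(4·b + 4·a - 9 - 3·c)    [distributive law]
= (-10·b·c - 4·b - 45·a·c - 18·a + 43·c + 14 + 20·c²)·(4·b + 4·a - 9 - 3·c)    [combine like terms]
= -40·b²·c - 40·a·b·c + 90·b·c + 30·b·c² - 16·b² - 16·a·b + 36·b + 12·b·c - 180·a·b·c - 180·a²·c + 405·a·c + 135·a·c² - 72·a·b - 72·a² + 162·a + 54·a·c + 172·b·c + 172·a·c - 387·c - 129·c² + 56·b + 56·a - 126 - 42·c + 80·b·c² + 80·a·c² - 180·c² - 60·c³    [distributive law]
= -40·b²·c - 220·a·b·c + 274·b·c + 110·b·c² - 16·b² - 88·a·b + 92·b - 180·a²·c + 631·a·c + 215·a·c² - 72·a² + 218·a - 429·c - 309·c² - 126 - 60·c³    [combine like terms]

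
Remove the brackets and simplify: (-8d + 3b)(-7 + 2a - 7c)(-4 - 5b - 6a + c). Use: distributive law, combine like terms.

(-8d + 3b)(-7 + 2a - 7c)(-4 - 5b - 6a + c)
= (56d - 16ad + 56cd - 21b + 6ab - 21bc)(-4 - 5b - 6a + c)    [distributive law]
= -224d - 280bd - 336ad + 56cd + 64ad + 80abd + 96a²d - 16acd - 224cd - 280bcd - 336acd + 56c²d + 84b + 105b² + 126ab - 21bc - 24ab - 30ab² - 36a²b + 6abc + 84bc + 105b²c + 126abc - 21bc²    [distributive law]
= -224d - 280bd - 272ad - 168cd + 80abd + 96a²d - 352acd - 280bcd + 56c²d + 84b + 105b² + 102ab + 63bc - 30ab² - 36a²b + 132abc + 105b²c - 21bc²    [combine like terms]

-224d - 280bd - 272ad - 168cd + 80abd + 96a²d - 352acd - 280bcd + 56c²d + 84b + 105b² + 102ab + 63bc - 30ab² - 36a²b + 132abc + 105b²c - 21bc²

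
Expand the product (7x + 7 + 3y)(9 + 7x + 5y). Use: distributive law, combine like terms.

(7x + 7 + 3y)(9 + 7x + 5y)
= 63x + 49x^2 + 35xy + 63 + 49x + 35y + 27y + 21xy + 15y^2    [distributive law]
= 112x + 49x^2 + 56xy + 63 + 62y + 15y^2    [combine like terms]

112x + 49x^2 + 56xy + 63 + 62y + 15y^2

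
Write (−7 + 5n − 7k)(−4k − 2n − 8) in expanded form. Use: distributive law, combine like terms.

(−7 + 5n − 7k)(−4k − 2n − 8)
= 28k + 14n + 56 − 20kn − 10n^2 − 40n + 28k^2 + 14kn + 56k    [distributive law]
= 84k − 26n + 56 − 6kn − 10n^2 + 28k^2    [combine like terms]

84k − 26n + 56 − 6kn − 10n^2 + 28k^2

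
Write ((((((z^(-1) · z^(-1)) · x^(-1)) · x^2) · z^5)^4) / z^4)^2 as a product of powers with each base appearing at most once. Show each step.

x^8·z^16

((((((z^(-1) · z^(-1)) · x^(-1)) · x^2) · z^5)^4) / z^4)^2
= ((((((z^(-1) · z^(-1)) · x^(-1)) · x^2) · z^5)^4)^2) / ((z^4)^2)    [power of a quotient]
= (((((z^(-1) · z^(-1)) · x^(-1)) · x^2) · z^5)^8) / ((z^4)^2)    [power of a power]
= (((((z^(-1) · z^(-1)) · x^(-1)) · x^2)^8) · ((z^5)^8)) / ((z^4)^2)    [power of a product]
= (((((z^(-1) · z^(-1)) · x^(-1))^8) · ((x^2)^8)) · ((z^5)^8)) / ((z^4)^2)    [power of a product]
= (((((z^(-1) · z^(-1))^8) · ((x^(-1))^8)) · ((x^2)^8)) · ((z^5)^8)) / ((z^4)^2)    [power of a product]
= ((((((z^(-1))^8) · ((z^(-1))^8)) · ((x^(-1))^8)) · ((x^2)^8)) · ((z^5)^8)) / ((z^4)^2)    [power of a product]
= ((((z^(-8) · ((z^(-1))^8)) · ((x^(-1))^8)) · ((x^2)^8)) · ((z^5)^8)) / ((z^4)^2)    [power of a power]
= ((((z^(-8) · z^(-8)) · ((x^(-1))^8)) · ((x^2)^8)) · ((z^5)^8)) / ((z^4)^2)    [power of a power]
= (((z^(-16) · ((x^(-1))^8)) · ((x^2)^8)) · ((z^5)^8)) / ((z^4)^2)    [product of powers]
= (((z^(-16) · x^(-8)) · ((x^2)^8)) · ((z^5)^8)) / ((z^4)^2)    [power of a power]
= (((z^(-16) · x^(-8)) · x^16) · ((z^5)^8)) / ((z^4)^2)    [power of a power]
= (((z^(-16) · x^(-8)) · x^16) · z^40) / ((z^4)^2)    [power of a power]
= (((z^(-16) · x^(-8)) · x^16) · z^40) / z^8    [power of a power]
= x^8·z^16    [quotient of powers; product of powers]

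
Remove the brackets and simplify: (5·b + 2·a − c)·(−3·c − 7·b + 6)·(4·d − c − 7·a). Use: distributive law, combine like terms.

−32·b·c·d + 8·b·c^2 + 70·a·b·c − 140·b^2·d + 35·b^2·c + 245·a·b^2 + 120·b·d − 30·b·c − 210·a·b − 24·a·c·d − 15·a·c^2 + 42·a^2·c − 56·a·b·d + 98·a^2·b + 48·a·d + 30·a·c − 84·a^2 + 12·c^2·d − 3·c^3 − 24·c·d + 6·c^2

(5·b + 2·a − c)·(−3·c − 7·b + 6)·(4·d − c − 7·a)
= (−15·b·c − 35·b^2 + 30·b − 6·a·c − 14·a·b + 12·a + 3·c^2 + 7·b·c − 6·c)·(4·d − c − 7·a)    [distributive law]
= (−8·b·c − 35·b^2 + 30·b − 6·a·c − 14·a·b + 12·a + 3·c^2 − 6·c)·(4·d − c − 7·a)    [combine like terms]
= −32·b·c·d + 8·b·c^2 + 56·a·b·c − 140·b^2·d + 35·b^2·c + 245·a·b^2 + 120·b·d − 30·b·c − 210·a·b − 24·a·c·d + 6·a·c^2 + 42·a^2·c − 56·a·b·d + 14·a·b·c + 98·a^2·b + 48·a·d − 12·a·c − 84·a^2 + 12·c^2·d − 3·c^3 − 21·a·c^2 − 24·c·d + 6·c^2 + 42·a·c    [distributive law]
= −32·b·c·d + 8·b·c^2 + 70·a·b·c − 140·b^2·d + 35·b^2·c + 245·a·b^2 + 120·b·d − 30·b·c − 210·a·b − 24·a·c·d − 15·a·c^2 + 42·a^2·c − 56·a·b·d + 98·a^2·b + 48·a·d + 30·a·c − 84·a^2 + 12·c^2·d − 3·c^3 − 24·c·d + 6·c^2    [combine like terms]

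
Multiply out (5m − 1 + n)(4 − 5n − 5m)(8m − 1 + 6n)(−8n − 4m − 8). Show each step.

(5m − 1 + n)(4 − 5n − 5m)(8m − 1 + 6n)(−8n − 4m − 8)
= (20m − 25mn − 25m^2 − 4 + 5n + 5m + 4n − 5n^2 − 5mn)(8m − 1 + 6n)(−8n − 4m − 8)    [distributive law]
= (25m − 30mn − 25m^2 − 4 + 9n − 5n^2)(8m − 1 + 6n)(−8n − 4m − 8)    [combine like terms]
= (200m^2 − 25m + 150mn − 240m^2n + 30mn − 180mn^2 − 200m^3 + 25m^2 − 150m^2n − 32m + 4 − 24n + 72mn − 9n + 54n^2 − 40mn^2 + 5n^2 − 30n^3)(−8n − 4m − 8)    [distributive law]
= (225m^2 − 57m + 252mn − 390m^2n − 220mn^2 − 200m^3 + 4 − 33n + 59n^2 − 30n^3)(−8n − 4m − 8)    [combine like terms]
= −1800m^2n − 900m^3 − 1800m^2 + 456mn + 228m^2 + 456m − 2016mn^2 − 1008m^2n − 2016mn + 3120m^2n^2 + 1560m^3n + 3120m^2n + 1760mn^3 + 880m^2n^2 + 1760mn^2 + 1600m^3n + 800m^4 + 1600m^3 − 32n − 16m − 32 + 264n^2 + 132mn + 264n − 472n^3 − 236mn^2 − 472n^2 + 240n^4 + 120mn^3 + 240n^3    [distributive law]
= 312m^2n + 700m^3 − 1572m^2 − 1428mn + 440m − 492mn^2 + 4000m^2n^2 + 3160m^3n + 1880mn^3 + 800m^4 + 232n − 32 − 208n^2 − 232n^3 + 240n^4    [combine like terms]

312m^2n + 700m^3 − 1572m^2 − 1428mn + 440m − 492mn^2 + 4000m^2n^2 + 3160m^3n + 1880mn^3 + 800m^4 + 232n − 32 − 208n^2 − 232n^3 + 240n^4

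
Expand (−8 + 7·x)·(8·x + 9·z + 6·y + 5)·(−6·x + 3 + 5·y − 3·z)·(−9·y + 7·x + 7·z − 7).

(−8 + 7·x)·(8·x + 9·z + 6·y + 5)·(−6·x + 3 + 5·y − 3·z)·(−9·y + 7·x + 7·z − 7)
= (−64·x − 72·z − 48·y − 40 + 56·x^2 + 63·x·z + 42·x·y + 35·x)·(−6·x + 3 + 5·y − 3·z)·(−9·y + 7·x + 7·z − 7)    [distributive law]
= (−29·x − 72·z − 48·y − 40 + 56·x^2 + 63·x·z + 42·x·y)·(−6·x + 3 + 5·y − 3·z)·(−9·y + 7·x + 7·z − 7)    [combine like terms]
= (174·x^2 − 87·x − 145·x·y + 87·x·z + 432·x·z − 216·z − 360·y·z + 216·z^2 + 288·x·y − 144·y − 240·y^2 + 144·y·z + 240·x − 120 − 200·y + 120·z − 336·x^3 + 168·x^2 + 280·x^2·y − 168·x^2·z − 378·x^2·z + 189·x·z + 315·x·y·z − 189·x·z^2 − 252·x^2·y + 126·x·y + 210·x·y^2 − 126·x·y·z)·(−9·y + 7·x + 7·z − 7)    [distributive law]
= (342·x^2 + 153·x + 269·x·y + 708·x·z − 96·z − 216·y·z + 216·z^2 − 344·y − 240·y^2 − 120 − 336·x^3 + 28·x^2·y − 546·x^2·z + 189·x·y·z − 189·x·z^2 + 210·x·y^2)·(−9·y + 7·x + 7·z − 7)    [combine like terms]
= −3078·x^2·y + 2394·x^3 + 2394·x^2·z − 2394·x^2 − 1377·x·y + 1071·x^2 + 1071·x·z − 1071·x − 2421·x·y^2 + 1883·x^2·y + 1883·x·y·z − 1883·x·y − 6372·x·y·z + 4956·x^2·z + 4956·x·z^2 − 4956·x·z + 864·y·z − 672·x·z − 672·z^2 + 672·z + 1944·y^2·z − 1512·x·y·z − 1512·y·z^2 + 1512·y·z − 1944·y·z^2 + 1512·x·z^2 + 1512·z^3 − 1512·z^2 + 3096·y^2 − 2408·x·y − 2408·y·z + 2408·y + 2160·y^3 − 1680·x·y^2 − 1680·y^2·z + 1680·y^2 + 1080·y − 840·x − 840·z + 840 + 3024·x^3·y − 2352·x^4 − 2352·x^3·z + 2352·x^3 − 252·x^2·y^2 + 196·x^3·y + 196·x^2·y·z − 196·x^2·y + 4914·x^2·y·z − 3822·x^3·z − 3822·x^2·z^2 + 3822·x^2·z − 1701·x·y^2·z + 1323·x^2·y·z + 1323·x·y·z^2 − 1323·x·y·z + 1701·x·y·z^2 − 1323·x^2·z^2 − 1323·x·z^3 + 1323·x·z^2 − 1890·x·y^3 + 1470·x^2·y^2 + 1470·x·y^2·z − 1470·x·y^2    [distributive law]
= −1391·x^2·y + 4746·x^3 + 11172·x^2·z − 1323·x^2 − 5668·x·y − 4557·x·z − 1911·x − 5571·x·y^2 − 7324·x·y·z + 7791·x·z^2 − 32·y·z − 2184·z^2 − 168·z + 264·y^2·z − 3456·y·z^2 + 1512·z^3 + 4776·y^2 + 3488·y + 2160·y^3 + 840 + 3220·x^3·y − 2352·x^4 − 6174·x^3·z + 1218·x^2·y^2 + 6433·x^2·y·z − 5145·x^2·z^2 − 231·x·y^2·z + 3024·x·y·z^2 − 1323·x·z^3 − 1890·x·y^3    [combine like terms]

−1391·x^2·y + 4746·x^3 + 11172·x^2·z − 1323·x^2 − 5668·x·y − 4557·x·z − 1911·x − 5571·x·y^2 − 7324·x·y·z + 7791·x·z^2 − 32·y·z − 2184·z^2 − 168·z + 264·y^2·z − 3456·y·z^2 + 1512·z^3 + 4776·y^2 + 3488·y + 2160·y^3 + 840 + 3220·x^3·y − 2352·x^4 − 6174·x^3·z + 1218·x^2·y^2 + 6433·x^2·y·z − 5145·x^2·z^2 − 231·x·y^2·z + 3024·x·y·z^2 − 1323·x·z^3 − 1890·x·y^3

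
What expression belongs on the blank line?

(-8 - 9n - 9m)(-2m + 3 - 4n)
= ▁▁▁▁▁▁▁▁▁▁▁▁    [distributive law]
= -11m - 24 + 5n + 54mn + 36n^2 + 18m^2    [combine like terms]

By distributive law:

16m - 24 + 32n + 18mn - 27n + 36n^2 + 18m^2 - 27m + 36mn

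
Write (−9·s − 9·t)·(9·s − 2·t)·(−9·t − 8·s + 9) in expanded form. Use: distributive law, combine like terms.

(−9·s − 9·t)·(9·s − 2·t)·(−9·t − 8·s + 9)
= (−81·s² + 18·s·t − 81·s·t + 18·t²)·(−9·t − 8·s + 9)    [distributive law]
= (−81·s² − 63·s·t + 18·t²)·(−9·t − 8·s + 9)    [combine like terms]
= 729·s²·t + 648·s³ − 729·s² + 567·s·t² + 504·s²·t − 567·s·t − 162·t³ − 144·s·t² + 162·t²    [distributive law]
= 1233·s²·t + 648·s³ − 729·s² + 423·s·t² − 567·s·t − 162·t³ + 162·t²    [combine like terms]

1233·s²·t + 648·s³ − 729·s² + 423·s·t² − 567·s·t − 162·t³ + 162·t²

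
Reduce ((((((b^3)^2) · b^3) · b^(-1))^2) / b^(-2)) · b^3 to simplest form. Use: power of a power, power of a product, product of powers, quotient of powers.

b^21

((((((b^3)^2) · b^3) · b^(-1))^2) / b^(-2)) · b^3
= ((((((b^3)^2) · b^3)^2) · ((b^(-1))^2)) / b^(-2)) · b^3    [power of a product]
= ((((((b^3)^2)^2) · ((b^3)^2)) · ((b^(-1))^2)) / b^(-2)) · b^3    [power of a product]
= (((((b^3)^4) · ((b^3)^2)) · ((b^(-1))^2)) / b^(-2)) · b^3    [power of a power]
= (((b^12 · ((b^3)^2)) · ((b^(-1))^2)) / b^(-2)) · b^3    [power of a power]
= (((b^12 · b^6) · ((b^(-1))^2)) / b^(-2)) · b^3    [power of a power]
= ((b^18 · ((b^(-1))^2)) / b^(-2)) · b^3    [product of powers]
= ((b^18 · b^(-2)) / b^(-2)) · b^3    [power of a power]
= (b^16 / b^(-2)) · b^3    [product of powers]
= b^18 · b^3    [quotient of powers]
= b^21    [product of powers]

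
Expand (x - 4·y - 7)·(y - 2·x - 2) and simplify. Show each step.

(x - 4·y - 7)·(y - 2·x - 2)
= x·y - 2·x² - 2·x - 4·y² + 8·x·y + 8·y - 7·y + 14·x + 14    [distributive law]
= 9·x·y - 2·x² + 12·x - 4·y² + y + 14    [combine like terms]

9·x·y - 2·x² + 12·x - 4·y² + y + 14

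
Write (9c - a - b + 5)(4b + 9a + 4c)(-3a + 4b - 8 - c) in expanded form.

(9c - a - b + 5)(4b + 9a + 4c)(-3a + 4b - 8 - c)
= (36bc + 81ac + 36c^2 - 4ab - 9a^2 - 4ac - 4b^2 - 9ab - 4bc + 20b + 45a + 20c)(-3a + 4b - 8 - c)    [distributive law]
= (32bc + 77ac + 36c^2 - 13ab - 9a^2 - 4b^2 + 20b + 45a + 20c)(-3a + 4b - 8 - c)    [combine like terms]
= -96abc + 128b^2c - 256bc - 32bc^2 - 231a^2c + 308abc - 616ac - 77ac^2 - 108ac^2 + 144bc^2 - 288c^2 - 36c^3 + 39a^2b - 52ab^2 + 104ab + 13abc + 27a^3 - 36a^2b + 72a^2 + 9a^2c + 12ab^2 - 16b^3 + 32b^2 + 4b^2c - 60ab + 80b^2 - 160b - 20bc - 135a^2 + 180ab - 360a - 45ac - 60ac + 80bc - 160c - 20c^2    [distributive law]
= 225abc + 132b^2c - 196bc + 112bc^2 - 222a^2c - 721ac - 185ac^2 - 308c^2 - 36c^3 + 3a^2b - 40ab^2 + 224ab + 27a^3 - 63a^2 - 16b^3 + 112b^2 - 160b - 360a - 160c    [combine like terms]

225abc + 132b^2c - 196bc + 112bc^2 - 222a^2c - 721ac - 185ac^2 - 308c^2 - 36c^3 + 3a^2b - 40ab^2 + 224ab + 27a^3 - 63a^2 - 16b^3 + 112b^2 - 160b - 360a - 160c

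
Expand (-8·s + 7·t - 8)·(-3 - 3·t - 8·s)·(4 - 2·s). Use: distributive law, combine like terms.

304·s + 80·s^2 - 134·s·t + 64·s^2·t - 128·s^3 + 12·t - 84·t^2 + 42·s·t^2 + 96

(-8·s + 7·t - 8)·(-3 - 3·t - 8·s)·(4 - 2·s)
= (24·s + 24·s·t + 64·s^2 - 21·t - 21·t^2 - 56·s·t + 24 + 24·t + 64·s)·(4 - 2·s)    [distributive law]
= (88·s - 32·s·t + 64·s^2 + 3·t - 21·t^2 + 24)·(4 - 2·s)    [combine like terms]
= 352·s - 176·s^2 - 128·s·t + 64·s^2·t + 256·s^2 - 128·s^3 + 12·t - 6·s·t - 84·t^2 + 42·s·t^2 + 96 - 48·s    [distributive law]
= 304·s + 80·s^2 - 134·s·t + 64·s^2·t - 128·s^3 + 12·t - 84·t^2 + 42·s·t^2 + 96    [combine like terms]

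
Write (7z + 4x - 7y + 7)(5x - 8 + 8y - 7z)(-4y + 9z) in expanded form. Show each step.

(7z + 4x - 7y + 7)(5x - 8 + 8y - 7z)(-4y + 9z)
= (35xz - 56z + 56yz - 49z² + 20x² - 32x + 32xy - 28xz - 35xy + 56y - 56y² + 49yz + 35x - 56 + 56y - 49z)(-4y + 9z)    [distributive law]
= (7xz - 105z + 105yz - 49z² + 20x² + 3x - 3xy + 112y - 56y² - 56)(-4y + 9z)    [combine like terms]
= -28xyz + 63xz² + 420yz - 945z² - 420y²z + 945yz² + 196yz² - 441z³ - 80x²y + 180x²z - 12xy + 27xz + 12xy² - 27xyz - 448y² + 1008yz + 224y³ - 504y²z + 224y - 504z    [distributive law]
= -55xyz + 63xz² + 1428yz - 945z² - 924y²z + 1141yz² - 441z³ - 80x²y + 180x²z - 12xy + 27xz + 12xy² - 448y² + 224y³ + 224y - 504z    [combine like terms]

-55xyz + 63xz² + 1428yz - 945z² - 924y²z + 1141yz² - 441z³ - 80x²y + 180x²z - 12xy + 27xz + 12xy² - 448y² + 224y³ + 224y - 504z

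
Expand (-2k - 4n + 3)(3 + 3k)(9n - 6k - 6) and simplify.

(-2k - 4n + 3)(3 + 3k)(9n - 6k - 6)
= (-6k - 6k² - 12n - 12kn + 9 + 9k)(9n - 6k - 6)    [distributive law]
= (3k - 6k² - 12n - 12kn + 9)(9n - 6k - 6)    [combine like terms]
= 27kn - 18k² - 18k - 54k²n + 36k³ + 36k² - 108n² + 72kn + 72n - 108kn² + 72k²n + 72kn + 81n - 54k - 54    [distributive law]
= 171kn + 18k² - 72k + 18k²n + 36k³ - 108n² + 153n - 108kn² - 54    [combine like terms]

171kn + 18k² - 72k + 18k²n + 36k³ - 108n² + 153n - 108kn² - 54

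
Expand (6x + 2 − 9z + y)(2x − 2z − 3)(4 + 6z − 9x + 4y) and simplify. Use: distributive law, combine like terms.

(6x + 2 − 9z + y)(2x − 2z − 3)(4 + 6z − 9x + 4y)
= (12x^2 − 12xz − 18x + 4x − 4z − 6 − 18xz + 18z^2 + 27z + 2xy − 2yz − 3y)(4 + 6z − 9x + 4y)    [distributive law]
= (12x^2 − 30xz − 14x + 23z − 6 + 18z^2 + 2xy − 2yz − 3y)(4 + 6z − 9x + 4y)    [combine like terms]
= 48x^2 + 72x^2z − 108x^3 + 48x^2y − 120xz − 180xz^2 + 270x^2z − 120xyz − 56x − 84xz + 126x^2 − 56xy + 92z + 138z^2 − 207xz + 92yz − 24 − 36z + 54x − 24y + 72z^2 + 108z^3 − 162xz^2 + 72yz^2 + 8xy + 12xyz − 18x^2y + 8xy^2 − 8yz − 12yz^2 + 18xyz − 8y^2z − 12y − 18yz + 27xy − 12y^2    [distributive law]
= 174x^2 + 342x^2z − 108x^3 + 30x^2y − 411xz − 342xz^2 − 90xyz − 2x − 21xy + 56z + 210z^2 + 66yz − 24 − 36y + 108z^3 + 60yz^2 + 8xy^2 − 8y^2z − 12y^2    [combine like terms]

174x^2 + 342x^2z − 108x^3 + 30x^2y − 411xz − 342xz^2 − 90xyz − 2x − 21xy + 56z + 210z^2 + 66yz − 24 − 36y + 108z^3 + 60yz^2 + 8xy^2 − 8y^2z − 12y^2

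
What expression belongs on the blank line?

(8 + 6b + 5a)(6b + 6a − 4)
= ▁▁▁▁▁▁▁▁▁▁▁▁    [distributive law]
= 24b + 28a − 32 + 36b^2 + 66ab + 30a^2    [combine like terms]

After distributive law, the bracketed line is:

48b + 48a − 32 + 36b^2 + 36ab − 24b + 30ab + 30a^2 − 20a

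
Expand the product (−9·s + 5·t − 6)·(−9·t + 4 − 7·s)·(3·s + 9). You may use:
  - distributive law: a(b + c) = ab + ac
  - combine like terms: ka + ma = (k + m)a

(−9·s + 5·t − 6)·(−9·t + 4 − 7·s)·(3·s + 9)
= (81·s·t − 36·s + 63·s² − 45·t² + 20·t − 35·s·t + 54·t − 24 + 42·s)·(3·s + 9)    [distributive law]
= (46·s·t + 6·s + 63·s² − 45·t² + 74·t − 24)·(3·s + 9)    [combine like terms]
= 138·s²·t + 414·s·t + 18·s² + 54·s + 189·s³ + 567·s² − 135·s·t² − 405·t² + 222·s·t + 666·t − 72·s − 216    [distributive law]
= 138·s²·t + 636·s·t + 585·s² − 18·s + 189·s³ − 135·s·t² − 405·t² + 666·t − 216    [combine like terms]

138·s²·t + 636·s·t + 585·s² − 18·s + 189·s³ − 135·s·t² − 405·t² + 666·t − 216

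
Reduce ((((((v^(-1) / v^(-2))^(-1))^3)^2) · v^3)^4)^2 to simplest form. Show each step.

((((((v^(-1) / v^(-2))^(-1))^3)^2) · v^3)^4)^2
= (((((v^(-1) / v^(-2))^(-1))^3)^2) · v^3)^8    [power of a power]
= (((((v^(-1) / v^(-2))^(-1))^3)^2)^8) · ((v^3)^8)    [power of a product]
= ((((v^(-1) / v^(-2))^(-1))^3)^16) · ((v^3)^8)    [power of a power]
= (((v^(-1) / v^(-2))^(-1))^48) · ((v^3)^8)    [power of a power]
= ((v^(-1) / v^(-2))^(-48)) · ((v^3)^8)    [power of a power]
= (((v^(-1))^(-48)) / ((v^(-2))^(-48))) · ((v^3)^8)    [power of a quotient]
= (v^48 / ((v^(-2))^(-48))) · ((v^3)^8)    [power of a power]
= (v^48 / v^96) · ((v^3)^8)    [power of a power]
= v^(-48) · ((v^3)^8)    [quotient of powers]
= v^(-48) · v^24    [power of a power]
= v^(-24)    [product of powers]

v^(-24)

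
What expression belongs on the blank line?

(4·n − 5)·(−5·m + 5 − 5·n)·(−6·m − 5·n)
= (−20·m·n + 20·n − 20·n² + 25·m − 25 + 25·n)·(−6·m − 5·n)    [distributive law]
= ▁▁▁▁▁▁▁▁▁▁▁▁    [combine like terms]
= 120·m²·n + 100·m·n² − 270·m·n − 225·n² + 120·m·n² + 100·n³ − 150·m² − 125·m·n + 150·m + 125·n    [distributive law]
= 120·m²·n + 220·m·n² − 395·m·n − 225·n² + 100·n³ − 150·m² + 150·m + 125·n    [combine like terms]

After combine like terms, the bracketed line is:

(−20·m·n + 45·n − 20·n² + 25·m − 25)·(−6·m − 5·n)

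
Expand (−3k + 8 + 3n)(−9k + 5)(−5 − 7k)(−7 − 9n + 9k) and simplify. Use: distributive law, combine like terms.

−1923k^2 − 5319k^2n + 5589k^3 + 3402k^3n − 1701k^4 − 2885k − 2280kn + 1400 + 2325n − 270kn^2 − 1701k^2n^2 + 675n^2

(−3k + 8 + 3n)(−9k + 5)(−5 − 7k)(−7 − 9n + 9k)
= (27k^2 − 15k − 72k + 40 − 27kn + 15n)(−5 − 7k)(−7 − 9n + 9k)    [distributive law]
= (27k^2 − 87k + 40 − 27kn + 15n)(−5 − 7k)(−7 − 9n + 9k)    [combine like terms]
= (−135k^2 − 189k^3 + 435k + 609k^2 − 200 − 280k + 135kn + 189k^2n − 75n − 105kn)(−7 − 9n + 9k)    [distributive law]
= (474k^2 − 189k^3 + 155k − 200 + 30kn + 189k^2n − 75n)(−7 − 9n + 9k)    [combine like terms]
= −3318k^2 − 4266k^2n + 4266k^3 + 1323k^3 + 1701k^3n − 1701k^4 − 1085k − 1395kn + 1395k^2 + 1400 + 1800n − 1800k − 210kn − 270kn^2 + 270k^2n − 1323k^2n − 1701k^2n^2 + 1701k^3n + 525n + 675n^2 − 675kn    [distributive law]
= −1923k^2 − 5319k^2n + 5589k^3 + 3402k^3n − 1701k^4 − 2885k − 2280kn + 1400 + 2325n − 270kn^2 − 1701k^2n^2 + 675n^2    [combine like terms]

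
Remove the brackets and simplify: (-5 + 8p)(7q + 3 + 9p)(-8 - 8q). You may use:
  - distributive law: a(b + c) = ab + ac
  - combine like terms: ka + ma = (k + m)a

400q + 280q² + 120 + 168p - 280pq - 448pq² - 576p² - 576p²q

(-5 + 8p)(7q + 3 + 9p)(-8 - 8q)
= (-35q - 15 - 45p + 56pq + 24p + 72p²)(-8 - 8q)    [distributive law]
= (-35q - 15 - 21p + 56pq + 72p²)(-8 - 8q)    [combine like terms]
= 280q + 280q² + 120 + 120q + 168p + 168pq - 448pq - 448pq² - 576p² - 576p²q    [distributive law]
= 400q + 280q² + 120 + 168p - 280pq - 448pq² - 576p² - 576p²q    [combine like terms]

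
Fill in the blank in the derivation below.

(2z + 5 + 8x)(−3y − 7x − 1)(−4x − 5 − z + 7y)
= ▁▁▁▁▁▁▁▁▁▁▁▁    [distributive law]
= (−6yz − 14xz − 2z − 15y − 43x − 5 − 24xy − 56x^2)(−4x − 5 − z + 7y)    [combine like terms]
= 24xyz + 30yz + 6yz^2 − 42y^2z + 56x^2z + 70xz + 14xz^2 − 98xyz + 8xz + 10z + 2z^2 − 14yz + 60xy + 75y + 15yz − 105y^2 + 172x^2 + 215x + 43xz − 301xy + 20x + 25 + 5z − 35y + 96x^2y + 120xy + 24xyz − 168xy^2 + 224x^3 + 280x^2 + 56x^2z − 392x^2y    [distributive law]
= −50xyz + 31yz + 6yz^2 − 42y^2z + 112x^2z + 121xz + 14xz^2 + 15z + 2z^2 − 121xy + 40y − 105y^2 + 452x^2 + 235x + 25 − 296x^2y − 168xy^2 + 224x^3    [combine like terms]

After distributive law, the bracketed line is:

(−6yz − 14xz − 2z − 15y − 35x − 5 − 24xy − 56x^2 − 8x)(−4x − 5 − z + 7y)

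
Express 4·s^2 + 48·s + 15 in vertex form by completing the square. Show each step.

4·s^2 + 48·s + 15
= 4(s^2 + 12·s) + 15    [factor out 4 from the s-terms]
= 4(s^2 + 12·s + 36 − 36) + 15    [add and subtract 36 inside the bracket]
= 4(s + 6)^2 − 144 + 15    [perfect-square identity]
= 4(s + 6)^2 − 129    [combine constants]

4(s + 6)^2 − 129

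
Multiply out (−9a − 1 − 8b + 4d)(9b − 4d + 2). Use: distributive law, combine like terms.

−81ab + 36ad − 18a − 25b + 12d − 2 − 72b² + 68bd − 16d²

(−9a − 1 − 8b + 4d)(9b − 4d + 2)
= −81ab + 36ad − 18a − 9b + 4d − 2 − 72b² + 32bd − 16b + 36bd − 16d² + 8d    [distributive law]
= −81ab + 36ad − 18a − 25b + 12d − 2 − 72b² + 68bd − 16d²    [combine like terms]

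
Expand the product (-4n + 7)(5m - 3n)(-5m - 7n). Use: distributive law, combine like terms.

100m²n + 80mn² - 84n³ - 175m² - 140mn + 147n²

(-4n + 7)(5m - 3n)(-5m - 7n)
= (-20mn + 12n² + 35m - 21n)(-5m - 7n)    [distributive law]
= 100m²n + 140mn² - 60mn² - 84n³ - 175m² - 245mn + 105mn + 147n²    [distributive law]
= 100m²n + 80mn² - 84n³ - 175m² - 140mn + 147n²    [combine like terms]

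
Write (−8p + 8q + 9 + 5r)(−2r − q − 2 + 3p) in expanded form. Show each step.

31pr + 32pq + 43p − 24p² − 21qr − 8q² − 25q − 28r − 18 − 10r²

(−8p + 8q + 9 + 5r)(−2r − q − 2 + 3p)
= 16pr + 8pq + 16p − 24p² − 16qr − 8q² − 16q + 24pq − 18r − 9q − 18 + 27p − 10r² − 5qr − 10r + 15pr    [distributive law]
= 31pr + 32pq + 43p − 24p² − 21qr − 8q² − 25q − 28r − 18 − 10r²    [combine like terms]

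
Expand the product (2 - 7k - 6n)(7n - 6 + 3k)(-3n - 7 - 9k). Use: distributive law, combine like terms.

144n^2 - 314n - 125kn + 84 - 228k - 285k^2 + 579kn^2 + 666k^2n + 189k^3 + 126n^3

(2 - 7k - 6n)(7n - 6 + 3k)(-3n - 7 - 9k)
= (14n - 12 + 6k - 49kn + 42k - 21k^2 - 42n^2 + 36n - 18kn)(-3n - 7 - 9k)    [distributive law]
= (50n - 12 + 48k - 67kn - 21k^2 - 42n^2)(-3n - 7 - 9k)    [combine like terms]
= -150n^2 - 350n - 450kn + 36n + 84 + 108k - 144kn - 336k - 432k^2 + 201kn^2 + 469kn + 603k^2n + 63k^2n + 147k^2 + 189k^3 + 126n^3 + 294n^2 + 378kn^2    [distributive law]
= 144n^2 - 314n - 125kn + 84 - 228k - 285k^2 + 579kn^2 + 666k^2n + 189k^3 + 126n^3    [combine like terms]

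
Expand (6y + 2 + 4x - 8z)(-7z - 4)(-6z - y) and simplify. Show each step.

(6y + 2 + 4x - 8z)(-7z - 4)(-6z - y)
= (-42yz - 24y - 14z - 8 - 28xz - 16x + 56z^2 + 32z)(-6z - y)    [distributive law]
= (-42yz - 24y + 18z - 8 - 28xz - 16x + 56z^2)(-6z - y)    [combine like terms]
= 252yz^2 + 42y^2z + 144yz + 24y^2 - 108z^2 - 18yz + 48z + 8y + 168xz^2 + 28xyz + 96xz + 16xy - 336z^3 - 56yz^2    [distributive law]
= 196yz^2 + 42y^2z + 126yz + 24y^2 - 108z^2 + 48z + 8y + 168xz^2 + 28xyz + 96xz + 16xy - 336z^3    [combine like terms]

196yz^2 + 42y^2z + 126yz + 24y^2 - 108z^2 + 48z + 8y + 168xz^2 + 28xyz + 96xz + 16xy - 336z^3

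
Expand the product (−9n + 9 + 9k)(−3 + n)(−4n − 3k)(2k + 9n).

−288kn^2 − 1296n^3 − 9kn^3 + 324n^4 − 261k^2n^2 + 945kn + 972n^2 + 162k^2 + 162k^3 + 729k^2n − 54k^3n

(−9n + 9 + 9k)(−3 + n)(−4n − 3k)(2k + 9n)
= (27n − 9n^2 − 27 + 9n − 27k + 9kn)(−4n − 3k)(2k + 9n)    [distributive law]
= (36n − 9n^2 − 27 − 27k + 9kn)(−4n − 3k)(2k + 9n)    [combine like terms]
= (−144n^2 − 108kn + 36n^3 + 27kn^2 + 108n + 81k + 108kn + 81k^2 − 36kn^2 − 27k^2n)(2k + 9n)    [distributive law]
= (−144n^2 + 36n^3 − 9kn^2 + 108n + 81k + 81k^2 − 27k^2n)(2k + 9n)    [combine like terms]
= −288kn^2 − 1296n^3 + 72kn^3 + 324n^4 − 18k^2n^2 − 81kn^3 + 216kn + 972n^2 + 162k^2 + 729kn + 162k^3 + 729k^2n − 54k^3n − 243k^2n^2    [distributive law]
= −288kn^2 − 1296n^3 − 9kn^3 + 324n^4 − 261k^2n^2 + 945kn + 972n^2 + 162k^2 + 162k^3 + 729k^2n − 54k^3n    [combine like terms]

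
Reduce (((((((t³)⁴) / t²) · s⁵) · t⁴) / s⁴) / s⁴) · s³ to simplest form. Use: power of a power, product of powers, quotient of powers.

t¹⁴

(((((((t³)⁴) / t²) · s⁵) · t⁴) / s⁴) / s⁴) · s³
= (((((t¹² / t²) · s⁵) · t⁴) / s⁴) / s⁴) · s³    [power of a power]
= ((((t¹⁰ · s⁵) · t⁴) / s⁴) / s⁴) · s³    [quotient of powers]
= t¹⁴    [quotient of powers; product of powers]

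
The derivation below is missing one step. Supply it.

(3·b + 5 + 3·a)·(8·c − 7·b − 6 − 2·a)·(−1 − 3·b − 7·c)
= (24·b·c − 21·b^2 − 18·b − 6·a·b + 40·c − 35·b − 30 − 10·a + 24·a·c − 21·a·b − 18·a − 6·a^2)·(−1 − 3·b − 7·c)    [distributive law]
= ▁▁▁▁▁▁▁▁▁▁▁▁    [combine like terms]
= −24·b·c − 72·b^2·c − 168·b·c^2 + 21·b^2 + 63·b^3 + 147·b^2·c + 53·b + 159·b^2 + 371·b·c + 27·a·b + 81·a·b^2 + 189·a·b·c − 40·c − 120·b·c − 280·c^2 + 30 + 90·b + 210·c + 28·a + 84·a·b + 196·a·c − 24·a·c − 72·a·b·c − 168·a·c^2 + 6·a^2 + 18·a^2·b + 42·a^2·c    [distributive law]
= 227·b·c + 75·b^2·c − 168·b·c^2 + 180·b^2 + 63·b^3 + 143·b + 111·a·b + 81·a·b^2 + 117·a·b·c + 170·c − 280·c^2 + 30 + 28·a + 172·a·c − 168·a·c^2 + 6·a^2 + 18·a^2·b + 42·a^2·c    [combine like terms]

Applying combine like terms to the line above:

(24·b·c − 21·b^2 − 53·b − 27·a·b + 40·c − 30 − 28·a + 24·a·c − 6·a^2)·(−1 − 3·b − 7·c)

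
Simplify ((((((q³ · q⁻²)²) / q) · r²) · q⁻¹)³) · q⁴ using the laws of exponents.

((((((q³ · q⁻²)²) / q) · r²) · q⁻¹)³) · q⁴
= ((((((q³ · q⁻²)²) / q) · r²)³) · ((q⁻¹)³)) · q⁴    [power of a product]
= ((((((q³ · q⁻²)²) / q)³) · ((r²)³)) · ((q⁻¹)³)) · q⁴    [power of a product]
= ((((((q³ · q⁻²)²)³) / (q³)) · ((r²)³)) · ((q⁻¹)³)) · q⁴    [power of a quotient]
= (((((q³ · q⁻²)⁶) / (q³)) · ((r²)³)) · ((q⁻¹)³)) · q⁴    [power of a power]
= ((((((q³)⁶) · ((q⁻²)⁶)) / (q³)) · ((r²)³)) · ((q⁻¹)³)) · q⁴    [power of a product]
= ((((q¹⁸ · ((q⁻²)⁶)) / (q³)) · ((r²)³)) · ((q⁻¹)³)) · q⁴    [power of a power]
= ((((q¹⁸ · q⁻¹²) / (q³)) · ((r²)³)) · ((q⁻¹)³)) · q⁴    [power of a power]
= (((q⁶ / (q³)) · ((r²)³)) · ((q⁻¹)³)) · q⁴    [product of powers]
= ((q³ · ((r²)³)) · ((q⁻¹)³)) · q⁴    [quotient of powers]
= ((q³ · r⁶) · ((q⁻¹)³)) · q⁴    [power of a power]
= ((q³ · r⁶) · q⁻³) · q⁴    [power of a power]
= q⁴·r⁶    [product of powers]

q⁴·r⁶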